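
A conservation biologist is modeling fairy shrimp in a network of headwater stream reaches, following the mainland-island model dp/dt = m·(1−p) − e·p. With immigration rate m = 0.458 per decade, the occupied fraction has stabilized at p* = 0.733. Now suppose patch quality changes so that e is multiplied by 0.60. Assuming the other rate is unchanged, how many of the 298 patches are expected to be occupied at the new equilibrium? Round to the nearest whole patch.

Balance m(1−p*) = e·p* gives e = m(1−p*)/p* = 0.458×0.26700/0.73300 = 0.16683.
New p* = m/(m+e) = 0.45800/(0.45800+0.10010) = 0.82064.
Expected occupied = 298 × 0.82064 = 244.55 ≈ 245.

245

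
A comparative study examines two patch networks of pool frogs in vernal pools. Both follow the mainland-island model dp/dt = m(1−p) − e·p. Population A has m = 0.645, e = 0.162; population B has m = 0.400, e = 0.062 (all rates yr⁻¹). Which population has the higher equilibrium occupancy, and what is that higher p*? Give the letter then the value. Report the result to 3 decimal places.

B, 0.866

A: p*_A = m/(m+e) = 0.645/0.8070 = 0.7993.
B: p*_B = 0.400/0.4620 = 0.8658.
B is higher at 0.8658.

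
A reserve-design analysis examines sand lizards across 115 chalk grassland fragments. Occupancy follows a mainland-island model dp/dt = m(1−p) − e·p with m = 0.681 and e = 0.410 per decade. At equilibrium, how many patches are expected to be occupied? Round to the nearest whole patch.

72

p* = m/(m+e) = 0.681/1.0910 = 0.6242.
Expected occupied patches = N × p* = 115 × 0.6242 = 71.78 ≈ 72.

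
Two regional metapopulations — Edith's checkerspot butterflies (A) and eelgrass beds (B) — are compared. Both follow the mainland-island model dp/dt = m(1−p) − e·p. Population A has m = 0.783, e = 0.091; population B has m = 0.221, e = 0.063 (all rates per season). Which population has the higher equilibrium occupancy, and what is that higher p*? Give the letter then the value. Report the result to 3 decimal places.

A: p*_A = m/(m+e) = 0.783/0.8740 = 0.8959.
B: p*_B = 0.221/0.2840 = 0.7782.
A is higher at 0.8959.

A, 0.896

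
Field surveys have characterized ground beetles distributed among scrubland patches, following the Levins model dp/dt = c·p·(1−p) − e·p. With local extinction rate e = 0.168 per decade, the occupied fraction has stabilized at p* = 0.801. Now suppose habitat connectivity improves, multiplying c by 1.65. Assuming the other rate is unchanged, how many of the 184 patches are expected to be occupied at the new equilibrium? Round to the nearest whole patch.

162

Balance c(1−p*) = e gives c = e/(1 − 0.80100) = 0.168/0.19900 = 0.84422.
New p* = 1 − e/c = 1 − 0.16800/1.39296 = 0.87939.
Expected occupied = 184 × 0.87939 = 161.81 ≈ 162.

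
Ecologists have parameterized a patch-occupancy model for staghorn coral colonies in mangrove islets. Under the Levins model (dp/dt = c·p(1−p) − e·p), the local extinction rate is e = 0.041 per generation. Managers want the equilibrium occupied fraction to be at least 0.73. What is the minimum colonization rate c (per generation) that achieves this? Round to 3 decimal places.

p* = 1 − e/c ≥ 0.73 requires e/c ≤ 0.2700, i.e. c ≥ e/0.2700.
c_min = 0.041/0.2700 = 0.1519.

0.152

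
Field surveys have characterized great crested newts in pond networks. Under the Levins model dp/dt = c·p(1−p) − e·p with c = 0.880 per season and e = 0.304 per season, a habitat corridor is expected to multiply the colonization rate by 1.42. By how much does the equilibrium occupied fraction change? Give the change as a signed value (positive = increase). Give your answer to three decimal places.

0.102

Before: p* = 1 − 0.304/0.880 = 0.6545.
After the change, c = 1.2496, e = 0.304, so p* = 1 − 0.304/1.2496 = 0.7567.
Δp* = 0.7567 − 0.6545 = +0.1022.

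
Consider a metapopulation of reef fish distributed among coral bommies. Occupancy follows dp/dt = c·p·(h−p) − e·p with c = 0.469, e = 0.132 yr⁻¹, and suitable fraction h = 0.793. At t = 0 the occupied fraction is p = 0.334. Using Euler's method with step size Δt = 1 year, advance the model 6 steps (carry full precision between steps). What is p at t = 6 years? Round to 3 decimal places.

Update rule: p ← p + [c·p·(h−p) − e·p]·Δt with Δt = 1.
t = 1: p = 0.33400 + (+0.02781) = 0.36181
t = 2: p = 0.36181 + (+0.02541) = 0.38722
t = 3: p = 0.38722 + (+0.02258) = 0.40980
t = 4: p = 0.40980 + (+0.01956) = 0.42936
t = 5: p = 0.42936 + (+0.01655) = 0.44591
t = 6: p = 0.44591 + (+0.01373) = 0.45964

0.460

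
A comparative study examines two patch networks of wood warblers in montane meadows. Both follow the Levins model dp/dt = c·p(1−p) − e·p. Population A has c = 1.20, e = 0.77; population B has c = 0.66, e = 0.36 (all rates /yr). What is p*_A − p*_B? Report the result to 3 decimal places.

-0.096

A: p*_A = 1 − 0.77/1.20 = 0.3583.
B: p*_B = 1 − 0.36/0.66 = 0.4545.
p*_A − p*_B = 0.3583 − 0.4545 = -0.0962.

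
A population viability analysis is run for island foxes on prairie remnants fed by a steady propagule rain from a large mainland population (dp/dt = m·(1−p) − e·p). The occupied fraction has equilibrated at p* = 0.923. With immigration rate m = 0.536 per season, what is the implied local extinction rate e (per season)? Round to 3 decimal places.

0.045

At equilibrium m(1−p*) = e·p*, so e = m(1−p*)/p*.
e = 0.536 × 0.0770 / 0.923 = 0.0447.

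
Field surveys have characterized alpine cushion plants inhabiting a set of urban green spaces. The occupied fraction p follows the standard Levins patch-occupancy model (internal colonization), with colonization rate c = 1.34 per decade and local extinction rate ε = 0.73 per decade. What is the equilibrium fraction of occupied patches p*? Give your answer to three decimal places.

0.455

At equilibrium, colonization balances extinction: c·p*·(1−p*) = ε·p*.
So p* = 1 − ε/c = 1 − 0.73/1.34 = 1 − 0.5448 = 0.4552.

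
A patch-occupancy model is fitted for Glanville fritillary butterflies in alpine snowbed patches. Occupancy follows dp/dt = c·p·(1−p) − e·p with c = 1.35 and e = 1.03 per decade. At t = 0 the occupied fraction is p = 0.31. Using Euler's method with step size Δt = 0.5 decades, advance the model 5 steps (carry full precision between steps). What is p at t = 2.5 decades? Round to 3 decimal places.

Update rule: p ← p + [c·p·(1−p) − e·p]·Δt with Δt = 0.5.
  1  |  dp/dt·Δt = -0.015268  |  p_1 = 0.294732
  2  |  dp/dt·Δt = -0.011478  |  p_2 = 0.283254
  3  |  dp/dt·Δt = -0.008837  |  p_3 = 0.274418
  4  |  dp/dt·Δt = -0.006924  |  p_4 = 0.267494
  5  |  dp/dt·Δt = -0.005499  |  p_5 = 0.261994

0.262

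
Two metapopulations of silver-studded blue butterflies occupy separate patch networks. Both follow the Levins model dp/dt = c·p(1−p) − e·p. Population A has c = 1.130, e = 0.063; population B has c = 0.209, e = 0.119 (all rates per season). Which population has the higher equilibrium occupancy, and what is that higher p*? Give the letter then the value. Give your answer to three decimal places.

A: p*_A = 1 − 0.063/1.130 = 0.9442.
B: p*_B = 1 − 0.119/0.209 = 0.4306.
A is higher at 0.9442.

A, 0.944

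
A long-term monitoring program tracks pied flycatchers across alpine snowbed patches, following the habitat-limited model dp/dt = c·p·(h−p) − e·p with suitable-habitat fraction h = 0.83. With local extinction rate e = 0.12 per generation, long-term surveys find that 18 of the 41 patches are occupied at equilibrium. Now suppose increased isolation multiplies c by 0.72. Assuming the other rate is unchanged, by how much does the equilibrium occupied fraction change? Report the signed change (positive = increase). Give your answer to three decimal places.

-0.152

Observed p* = 18/41 = 0.43902.
Balance c(h−p*) = e gives c = e/(0.83 − 0.43902) = 0.12/0.39098 = 0.30692.
New p* = 0.83 − e/c = 0.83 − 0.12000/0.22098 = 0.28696.
Δp* = 0.28696 − 0.43902 = -0.15206.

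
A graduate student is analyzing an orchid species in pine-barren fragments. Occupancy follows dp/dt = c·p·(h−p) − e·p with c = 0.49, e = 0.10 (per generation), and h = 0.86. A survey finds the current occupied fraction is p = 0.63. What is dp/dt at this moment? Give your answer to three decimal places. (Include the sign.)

Colonization term: c·p·(h−p) = 0.49×0.63×0.2300 = 0.07100.
Extinction term: e·p = 0.06300.
dp/dt = 0.07100 − 0.06300 = 0.00800.

0.008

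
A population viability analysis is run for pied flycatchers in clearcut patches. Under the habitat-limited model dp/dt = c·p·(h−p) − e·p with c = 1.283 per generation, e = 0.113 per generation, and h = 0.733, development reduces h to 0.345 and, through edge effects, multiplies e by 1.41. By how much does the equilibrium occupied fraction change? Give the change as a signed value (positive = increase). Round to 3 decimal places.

Before: p* = h − e/c = 0.733 − 0.113/1.283 = 0.733 − 0.0881 = 0.6449.
After: c = 1.283, e = 0.15933, h = 0.345; p* = 0.345 − 0.15933/1.283 = 0.2208.
Δp* = 0.2208 − 0.6449 = -0.4241.

-0.424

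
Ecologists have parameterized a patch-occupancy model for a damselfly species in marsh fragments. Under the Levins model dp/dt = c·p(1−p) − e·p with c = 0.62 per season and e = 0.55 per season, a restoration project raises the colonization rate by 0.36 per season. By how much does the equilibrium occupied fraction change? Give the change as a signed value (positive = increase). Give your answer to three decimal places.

0.326

Before: p* = 1 − 0.55/0.62 = 0.1129.
After the change, c = 0.98, e = 0.55, so p* = 1 − 0.55/0.98 = 0.4388.
Δp* = 0.4388 − 0.1129 = +0.3259.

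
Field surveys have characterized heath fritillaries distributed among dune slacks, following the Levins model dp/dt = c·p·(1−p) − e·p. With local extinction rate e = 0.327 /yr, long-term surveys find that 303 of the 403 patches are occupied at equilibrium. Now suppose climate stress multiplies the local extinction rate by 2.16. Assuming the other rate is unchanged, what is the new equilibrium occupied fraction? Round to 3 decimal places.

0.464

Observed p* = 303/403 = 0.75186.
Balance c(1−p*) = e gives c = e/(1 − 0.75186) = 0.327/0.24814 = 1.31780.
New p* = 1 − e/c = 1 − 0.70632/1.31780 = 0.46402.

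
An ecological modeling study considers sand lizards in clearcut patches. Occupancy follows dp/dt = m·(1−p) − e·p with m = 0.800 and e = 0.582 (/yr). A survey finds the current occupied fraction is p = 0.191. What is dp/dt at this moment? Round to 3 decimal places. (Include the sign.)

0.536

Colonization term: m·(1−p) = 0.800×0.8090 = 0.64720.
Extinction term: e·p = 0.11116.
dp/dt = 0.64720 − 0.11116 = 0.53604.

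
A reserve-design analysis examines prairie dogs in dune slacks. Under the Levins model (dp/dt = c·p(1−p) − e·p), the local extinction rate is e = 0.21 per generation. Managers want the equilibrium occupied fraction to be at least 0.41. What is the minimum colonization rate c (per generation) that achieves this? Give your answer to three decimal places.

p* = 1 − e/c ≥ 0.41 requires e/c ≤ 0.5900, i.e. c ≥ e/0.5900.
c_min = 0.21/0.5900 = 0.3559.

0.356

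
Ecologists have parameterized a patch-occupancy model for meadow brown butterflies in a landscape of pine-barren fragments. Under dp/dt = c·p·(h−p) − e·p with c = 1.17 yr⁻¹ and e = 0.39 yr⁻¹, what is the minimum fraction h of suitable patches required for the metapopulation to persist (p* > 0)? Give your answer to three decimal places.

p* = h − e/c is positive only when h > e/c.
h_min = e/c = 0.39/1.17 = 0.3333.

0.333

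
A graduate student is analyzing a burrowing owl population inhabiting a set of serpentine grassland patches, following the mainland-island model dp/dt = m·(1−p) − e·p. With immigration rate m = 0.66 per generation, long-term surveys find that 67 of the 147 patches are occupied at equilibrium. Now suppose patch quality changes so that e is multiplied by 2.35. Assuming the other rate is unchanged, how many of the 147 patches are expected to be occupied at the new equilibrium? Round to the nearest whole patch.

Observed p* = 67/147 = 0.45578.
Balance m(1−p*) = e·p* gives e = m(1−p*)/p* = 0.66×0.54422/0.45578 = 0.78807.
New p* = m/(m+e) = 0.66000/(0.66000+1.85196) = 0.26274.
Expected occupied = 147 × 0.26274 = 38.62 ≈ 39.

39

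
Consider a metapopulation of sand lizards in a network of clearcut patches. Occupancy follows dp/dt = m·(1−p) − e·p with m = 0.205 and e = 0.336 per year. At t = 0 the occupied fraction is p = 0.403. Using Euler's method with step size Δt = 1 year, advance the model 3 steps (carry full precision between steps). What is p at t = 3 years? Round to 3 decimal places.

Update rule: p ← p + [m·(1−p) − e·p]·Δt with Δt = 1.
t = 1: p = 0.40300 + (-0.01302) = 0.38998
t = 2: p = 0.38998 + (-0.00598) = 0.38400
t = 3: p = 0.38400 + (-0.00274) = 0.38126

0.381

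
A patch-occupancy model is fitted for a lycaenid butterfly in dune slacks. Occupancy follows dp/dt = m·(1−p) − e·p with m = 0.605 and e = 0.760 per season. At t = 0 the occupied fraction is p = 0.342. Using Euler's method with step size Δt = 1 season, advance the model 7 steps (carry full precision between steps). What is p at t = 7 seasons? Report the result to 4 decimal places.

0.4433

Update rule: p ← p + [m·(1−p) − e·p]·Δt with Δt = 1.
t = 1: p = 0.34200 + (+0.13817) = 0.48017
t = 2: p = 0.48017 + (-0.05043) = 0.42974
t = 3: p = 0.42974 + (+0.01841) = 0.44815
t = 4: p = 0.44815 + (-0.00672) = 0.44143
t = 5: p = 0.44143 + (+0.00245) = 0.44388
t = 6: p = 0.44388 + (-0.00090) = 0.44298
t = 7: p = 0.44298 + (+0.00033) = 0.44331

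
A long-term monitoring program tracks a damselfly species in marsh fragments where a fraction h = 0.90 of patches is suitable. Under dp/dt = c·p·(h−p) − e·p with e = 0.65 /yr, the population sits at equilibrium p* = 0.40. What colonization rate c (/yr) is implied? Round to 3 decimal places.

At equilibrium c(h−p*) = e, so c = e/(h−p*).
c = 0.65/(0.90 − 0.40) = 0.65/0.5000 = 1.3000.

1.300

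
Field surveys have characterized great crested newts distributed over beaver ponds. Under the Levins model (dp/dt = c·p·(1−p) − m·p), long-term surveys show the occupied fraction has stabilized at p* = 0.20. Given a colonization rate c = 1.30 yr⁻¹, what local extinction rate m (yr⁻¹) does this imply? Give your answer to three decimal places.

1.040

At equilibrium c(1−p*) = m.
m = 1.30 × (1 − 0.20) = 1.30 × 0.8000 = 1.0400.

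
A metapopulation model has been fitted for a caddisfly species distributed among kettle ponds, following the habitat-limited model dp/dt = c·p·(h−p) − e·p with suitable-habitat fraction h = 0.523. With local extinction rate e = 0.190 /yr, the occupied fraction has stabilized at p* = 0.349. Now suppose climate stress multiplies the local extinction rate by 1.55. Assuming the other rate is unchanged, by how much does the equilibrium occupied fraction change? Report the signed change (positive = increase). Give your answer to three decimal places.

-0.096

Balance c(h−p*) = e gives c = e/(0.523 − 0.34900) = 0.190/0.17400 = 1.09195.
New p* = 0.523 − e/c = 0.523 − 0.29450/1.09195 = 0.25330.
Δp* = 0.25330 − 0.34900 = -0.09570.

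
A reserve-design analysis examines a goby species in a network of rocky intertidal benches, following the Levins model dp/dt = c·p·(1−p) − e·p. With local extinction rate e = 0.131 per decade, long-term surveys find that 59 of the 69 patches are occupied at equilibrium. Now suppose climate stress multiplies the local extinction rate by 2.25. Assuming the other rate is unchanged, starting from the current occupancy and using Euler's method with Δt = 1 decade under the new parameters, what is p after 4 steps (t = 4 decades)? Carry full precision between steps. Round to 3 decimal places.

0.676

Observed p* = 59/69 = 0.85507.
Balance c(1−p*) = e gives c = e/(1 − 0.85507) = 0.131/0.14493 = 0.90390.
Starting from p₀ = 0.85507; update p ← p + (dp/dt)·Δt with the new parameters.
p: 0.85507 → 0.71505  (Δp = -0.14002)
p: 0.71505 → 0.68846  (Δp = -0.02659)
p: 0.68846 → 0.67941  (Δp = -0.00905)
p: 0.67941 → 0.67603  (Δp = -0.00337)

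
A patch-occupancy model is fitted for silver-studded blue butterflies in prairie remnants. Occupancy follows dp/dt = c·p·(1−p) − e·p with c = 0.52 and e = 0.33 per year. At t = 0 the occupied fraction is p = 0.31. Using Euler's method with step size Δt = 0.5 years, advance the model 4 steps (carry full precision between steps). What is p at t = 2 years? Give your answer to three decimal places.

0.326

Update rule: p ← p + [c·p·(1−p) − e·p]·Δt with Δt = 0.5.
t = 0.5: p = 0.31000 + (+0.00446) = 0.31446
t = 1: p = 0.31446 + (+0.00416) = 0.31863
t = 1.5: p = 0.31863 + (+0.00387) = 0.32250
t = 2: p = 0.32250 + (+0.00360) = 0.32610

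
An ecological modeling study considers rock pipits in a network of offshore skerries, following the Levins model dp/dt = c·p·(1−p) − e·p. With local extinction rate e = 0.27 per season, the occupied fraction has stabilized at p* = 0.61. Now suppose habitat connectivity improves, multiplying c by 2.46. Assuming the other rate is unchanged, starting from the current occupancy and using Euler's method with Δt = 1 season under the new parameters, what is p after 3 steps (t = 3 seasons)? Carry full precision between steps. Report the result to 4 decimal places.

0.8432

Balance c(1−p*) = e gives c = e/(1 − 0.61000) = 0.27/0.39000 = 0.69231.
Starting from p₀ = 0.61000; update p ← p + (dp/dt)·Δt with the new parameters.
  1  |  dp/dt·Δt = +0.240462  |  p_1 = 0.850462
  2  |  dp/dt·Δt = -0.013034  |  p_2 = 0.837428
  3  |  dp/dt·Δt = +0.005755  |  p_3 = 0.843183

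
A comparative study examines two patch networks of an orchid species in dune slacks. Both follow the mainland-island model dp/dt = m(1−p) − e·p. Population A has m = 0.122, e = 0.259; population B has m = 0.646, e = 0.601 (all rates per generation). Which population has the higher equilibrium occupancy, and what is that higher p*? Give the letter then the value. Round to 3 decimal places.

A: p*_A = m/(m+e) = 0.122/0.3810 = 0.3202.
B: p*_B = 0.646/1.2470 = 0.5180.
B is higher at 0.5180.

B, 0.518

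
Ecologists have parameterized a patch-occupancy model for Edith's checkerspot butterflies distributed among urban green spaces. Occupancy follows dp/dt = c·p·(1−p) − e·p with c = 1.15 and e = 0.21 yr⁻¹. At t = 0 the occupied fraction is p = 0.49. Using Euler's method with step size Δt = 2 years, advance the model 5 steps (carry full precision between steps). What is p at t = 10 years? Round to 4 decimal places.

Update rule: p ← p + [c·p·(1−p) − e·p]·Δt with Δt = 2.
p: 0.49000 → 0.85897  (Δp = +0.36897)
p: 0.85897 → 0.77683  (Δp = -0.08214)
p: 0.77683 → 0.84930  (Δp = +0.07248)
p: 0.84930 → 0.78697  (Δp = -0.06234)
p: 0.78697 → 0.84204  (Δp = +0.05507)

0.8420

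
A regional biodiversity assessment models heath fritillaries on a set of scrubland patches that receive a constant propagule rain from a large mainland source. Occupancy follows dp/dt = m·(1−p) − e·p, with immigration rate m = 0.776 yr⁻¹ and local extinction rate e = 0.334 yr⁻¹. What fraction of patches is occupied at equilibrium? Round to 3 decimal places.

0.699

Setting dp/dt = 0: m − m·p* = e·p*, so m = (m+e)·p*.
p* = m/(m+e) = 0.776/(0.776+0.334) = 0.776/1.1100 = 0.6991.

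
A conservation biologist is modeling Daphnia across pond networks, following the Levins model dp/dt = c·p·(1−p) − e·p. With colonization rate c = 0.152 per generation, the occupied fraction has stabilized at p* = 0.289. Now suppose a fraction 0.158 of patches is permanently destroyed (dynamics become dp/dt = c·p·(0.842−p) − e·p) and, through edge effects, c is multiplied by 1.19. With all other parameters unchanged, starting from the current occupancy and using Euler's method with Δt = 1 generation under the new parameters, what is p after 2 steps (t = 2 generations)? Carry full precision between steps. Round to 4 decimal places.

0.2845

Balance c(1−p*) = e gives e = 0.152×(1 − 0.28900) = 0.10807.
Starting from p₀ = 0.28900; update p ← p + (dp/dt)·Δt with the new parameters.
p: 0.28900 → 0.28667  (Δp = -0.00233)
p: 0.28667 → 0.28449  (Δp = -0.00219)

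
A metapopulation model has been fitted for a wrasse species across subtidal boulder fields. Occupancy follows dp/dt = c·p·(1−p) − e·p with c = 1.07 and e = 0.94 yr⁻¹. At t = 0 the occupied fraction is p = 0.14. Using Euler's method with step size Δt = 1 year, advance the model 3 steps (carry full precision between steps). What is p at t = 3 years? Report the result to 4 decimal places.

0.1330

Update rule: p ← p + [c·p·(1−p) − e·p]·Δt with Δt = 1.
  1  |  dp/dt·Δt = -0.002772  |  p_1 = 0.137228
  2  |  dp/dt·Δt = -0.002310  |  p_2 = 0.134918
  3  |  dp/dt·Δt = -0.001938  |  p_3 = 0.132980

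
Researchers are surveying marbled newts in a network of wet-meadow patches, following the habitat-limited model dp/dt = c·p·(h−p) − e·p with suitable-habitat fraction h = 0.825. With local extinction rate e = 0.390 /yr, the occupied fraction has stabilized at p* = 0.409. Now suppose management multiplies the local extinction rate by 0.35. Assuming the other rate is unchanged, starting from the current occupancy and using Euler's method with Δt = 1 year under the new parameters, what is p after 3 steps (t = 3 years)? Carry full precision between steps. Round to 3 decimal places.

Balance c(h−p*) = e gives c = e/(0.825 − 0.40900) = 0.390/0.41600 = 0.93750.
Starting from p₀ = 0.40900; update p ← p + (dp/dt)·Δt with the new parameters.
  1  |  dp/dt·Δt = +0.103682  |  p_1 = 0.512682
  2  |  dp/dt·Δt = +0.080131  |  p_2 = 0.592813
  3  |  dp/dt·Δt = +0.048122  |  p_3 = 0.640935

0.641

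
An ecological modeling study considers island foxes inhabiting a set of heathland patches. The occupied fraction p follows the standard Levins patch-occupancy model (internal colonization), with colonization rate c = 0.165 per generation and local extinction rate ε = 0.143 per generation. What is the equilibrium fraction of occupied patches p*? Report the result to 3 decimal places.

At equilibrium, colonization balances extinction: c·p*·(1−p*) = ε·p*.
So p* = 1 − ε/c = 1 − 0.143/0.165 = 1 − 0.8667 = 0.1333.

0.133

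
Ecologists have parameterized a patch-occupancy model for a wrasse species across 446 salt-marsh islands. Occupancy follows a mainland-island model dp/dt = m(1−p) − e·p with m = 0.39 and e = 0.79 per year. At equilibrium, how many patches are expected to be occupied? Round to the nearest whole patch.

147

p* = m/(m+e) = 0.39/1.1800 = 0.3305.
Expected occupied patches = N × p* = 446 × 0.3305 = 147.41 ≈ 147.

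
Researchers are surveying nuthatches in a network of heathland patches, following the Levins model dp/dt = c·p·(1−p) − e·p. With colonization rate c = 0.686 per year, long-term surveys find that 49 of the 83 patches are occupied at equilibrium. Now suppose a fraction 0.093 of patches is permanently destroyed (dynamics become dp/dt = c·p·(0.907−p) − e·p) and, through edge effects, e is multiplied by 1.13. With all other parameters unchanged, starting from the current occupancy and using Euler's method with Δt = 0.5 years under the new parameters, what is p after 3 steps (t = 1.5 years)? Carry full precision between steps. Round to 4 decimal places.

0.5209

Observed p* = 49/83 = 0.59036.
Balance c(1−p*) = e gives e = 0.686×(1 − 0.59036) = 0.28101.
Starting from p₀ = 0.59036; update p ← p + (dp/dt)·Δt with the new parameters.
step 1: Δp = -0.02962, p = 0.56075
step 2: Δp = -0.02243, p = 0.53831
step 3: Δp = -0.01739, p = 0.52092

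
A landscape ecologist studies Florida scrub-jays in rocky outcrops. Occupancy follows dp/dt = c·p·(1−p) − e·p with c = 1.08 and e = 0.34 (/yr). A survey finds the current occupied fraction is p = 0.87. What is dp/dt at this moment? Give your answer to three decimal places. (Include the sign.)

Colonization term: c·p·(1−p) = 1.08×0.87×0.1300 = 0.12215.
Extinction term: e·p = 0.29580.
dp/dt = 0.12215 − 0.29580 = -0.17365.

-0.174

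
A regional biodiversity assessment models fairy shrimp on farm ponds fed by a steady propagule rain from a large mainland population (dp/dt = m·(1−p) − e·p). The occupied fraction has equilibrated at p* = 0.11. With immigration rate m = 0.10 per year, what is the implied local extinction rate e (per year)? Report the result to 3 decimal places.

0.809

At equilibrium m(1−p*) = e·p*, so e = m(1−p*)/p*.
e = 0.10 × 0.8900 / 0.11 = 0.8091.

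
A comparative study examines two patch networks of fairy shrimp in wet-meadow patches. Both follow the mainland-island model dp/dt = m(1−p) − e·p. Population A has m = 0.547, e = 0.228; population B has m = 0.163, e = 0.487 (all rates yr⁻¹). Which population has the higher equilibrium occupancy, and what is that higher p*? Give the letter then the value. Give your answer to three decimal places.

A, 0.706

A: p*_A = m/(m+e) = 0.547/0.7750 = 0.7058.
B: p*_B = 0.163/0.6500 = 0.2508.
A is higher at 0.7058.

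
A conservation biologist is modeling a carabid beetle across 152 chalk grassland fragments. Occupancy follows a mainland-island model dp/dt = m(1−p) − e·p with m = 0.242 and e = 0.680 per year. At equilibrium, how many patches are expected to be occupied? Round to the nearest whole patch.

40

p* = m/(m+e) = 0.242/0.9220 = 0.2625.
Expected occupied patches = N × p* = 152 × 0.2625 = 39.90 ≈ 40.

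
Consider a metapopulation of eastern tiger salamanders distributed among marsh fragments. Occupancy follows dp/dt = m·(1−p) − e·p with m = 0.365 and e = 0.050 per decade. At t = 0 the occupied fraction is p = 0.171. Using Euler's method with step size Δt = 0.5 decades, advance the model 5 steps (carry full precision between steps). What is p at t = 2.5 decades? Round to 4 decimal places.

Update rule: p ← p + [m·(1−p) − e·p]·Δt with Δt = 0.5.
  1  |  dp/dt·Δt = +0.147017  |  p_1 = 0.318018
  2  |  dp/dt·Δt = +0.116511  |  p_2 = 0.434529
  3  |  dp/dt·Δt = +0.092335  |  p_3 = 0.526864
  4  |  dp/dt·Δt = +0.073176  |  p_4 = 0.600040
  5  |  dp/dt·Δt = +0.057992  |  p_5 = 0.658032

0.6580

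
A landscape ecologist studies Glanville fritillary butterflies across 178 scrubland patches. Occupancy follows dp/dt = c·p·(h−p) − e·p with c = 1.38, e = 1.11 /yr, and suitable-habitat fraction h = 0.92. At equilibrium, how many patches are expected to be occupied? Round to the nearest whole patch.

p* = h − e/c = 0.92 − 0.8043 = 0.1157.
Expected occupied patches = N × p* = 178 × 0.1157 = 20.59 ≈ 21.

21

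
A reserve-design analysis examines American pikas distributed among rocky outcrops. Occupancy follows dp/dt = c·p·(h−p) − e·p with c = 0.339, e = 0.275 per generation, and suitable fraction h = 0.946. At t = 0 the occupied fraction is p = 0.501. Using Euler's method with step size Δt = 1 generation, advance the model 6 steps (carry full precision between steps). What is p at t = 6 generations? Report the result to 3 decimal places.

0.291

Update rule: p ← p + [c·p·(h−p) − e·p]·Δt with Δt = 1.
  1  |  dp/dt·Δt = -0.062197  |  p_1 = 0.438803
  2  |  dp/dt·Δt = -0.045223  |  p_2 = 0.393580
  3  |  dp/dt·Δt = -0.034529  |  p_3 = 0.359051
  4  |  dp/dt·Δt = -0.027297  |  p_4 = 0.331755
  5  |  dp/dt·Δt = -0.022152  |  p_5 = 0.309603
  6  |  dp/dt·Δt = -0.018348  |  p_6 = 0.291256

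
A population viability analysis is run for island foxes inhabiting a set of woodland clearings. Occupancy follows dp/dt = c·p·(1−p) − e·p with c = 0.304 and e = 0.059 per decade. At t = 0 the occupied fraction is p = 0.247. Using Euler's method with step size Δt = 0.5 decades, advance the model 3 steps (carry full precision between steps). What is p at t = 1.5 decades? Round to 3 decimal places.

0.313

Update rule: p ← p + [c·p·(1−p) − e·p]·Δt with Δt = 0.5.
  1  |  dp/dt·Δt = +0.020984  |  p_1 = 0.267984
  2  |  dp/dt·Δt = +0.021912  |  p_2 = 0.289896
  3  |  dp/dt·Δt = +0.022738  |  p_3 = 0.312634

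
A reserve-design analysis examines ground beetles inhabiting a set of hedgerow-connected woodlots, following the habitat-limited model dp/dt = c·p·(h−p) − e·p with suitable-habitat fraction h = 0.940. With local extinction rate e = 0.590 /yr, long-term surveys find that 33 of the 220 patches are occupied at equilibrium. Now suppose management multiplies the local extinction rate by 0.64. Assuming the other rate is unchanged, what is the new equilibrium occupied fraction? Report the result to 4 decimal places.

0.4344

Observed p* = 33/220 = 0.15000.
Balance c(h−p*) = e gives c = e/(0.94 − 0.15000) = 0.590/0.79000 = 0.74684.
New p* = 0.94 − e/c = 0.94 − 0.37760/0.74684 = 0.43440.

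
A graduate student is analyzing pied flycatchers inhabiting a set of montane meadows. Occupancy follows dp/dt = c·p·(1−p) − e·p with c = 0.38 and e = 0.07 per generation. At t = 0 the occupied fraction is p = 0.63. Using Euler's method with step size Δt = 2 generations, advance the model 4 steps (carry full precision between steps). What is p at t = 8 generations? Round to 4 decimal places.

0.8086

Update rule: p ← p + [c·p·(1−p) − e·p]·Δt with Δt = 2.
t = 2: p = 0.63000 + (+0.08896) = 0.71896
t = 4: p = 0.71896 + (+0.05291) = 0.77187
t = 6: p = 0.77187 + (+0.02577) = 0.79763
t = 8: p = 0.79763 + (+0.01101) = 0.80864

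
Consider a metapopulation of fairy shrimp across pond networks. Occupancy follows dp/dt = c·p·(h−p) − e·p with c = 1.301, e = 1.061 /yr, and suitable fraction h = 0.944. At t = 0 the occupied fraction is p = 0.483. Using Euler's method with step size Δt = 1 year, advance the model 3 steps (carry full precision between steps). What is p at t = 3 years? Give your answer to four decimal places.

Update rule: p ← p + [c·p·(h−p) − e·p]·Δt with Δt = 1.
t = 1: p = 0.48300 + (-0.22278) = 0.26022
t = 2: p = 0.26022 + (-0.04460) = 0.21562
t = 3: p = 0.21562 + (-0.02445) = 0.19117

0.1912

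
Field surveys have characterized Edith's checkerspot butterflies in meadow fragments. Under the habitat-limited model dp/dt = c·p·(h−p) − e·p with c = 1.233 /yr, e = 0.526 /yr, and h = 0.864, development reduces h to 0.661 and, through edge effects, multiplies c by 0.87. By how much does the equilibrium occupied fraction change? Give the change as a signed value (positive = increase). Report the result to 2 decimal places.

-0.27

Before: p* = h − e/c = 0.864 − 0.526/1.233 = 0.864 − 0.4266 = 0.4374.
After: c = 1.07271, e = 0.526, h = 0.661; p* = 0.661 − 0.526/1.07271 = 0.1707.
Δp* = 0.1707 − 0.4374 = -0.2667.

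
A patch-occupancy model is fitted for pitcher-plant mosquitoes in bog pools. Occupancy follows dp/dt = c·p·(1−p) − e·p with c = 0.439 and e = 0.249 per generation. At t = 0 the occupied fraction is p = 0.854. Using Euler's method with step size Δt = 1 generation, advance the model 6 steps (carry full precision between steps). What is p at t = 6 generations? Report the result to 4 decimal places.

0.4924

Update rule: p ← p + [c·p·(1−p) − e·p]·Δt with Δt = 1.
step 1: Δp = -0.15791, p = 0.69609
step 2: Δp = -0.08046, p = 0.61563
step 3: Δp = -0.04941, p = 0.56622
step 4: Δp = -0.03316, p = 0.53306
step 5: Δp = -0.02346, p = 0.50960
step 6: Δp = -0.01718, p = 0.49242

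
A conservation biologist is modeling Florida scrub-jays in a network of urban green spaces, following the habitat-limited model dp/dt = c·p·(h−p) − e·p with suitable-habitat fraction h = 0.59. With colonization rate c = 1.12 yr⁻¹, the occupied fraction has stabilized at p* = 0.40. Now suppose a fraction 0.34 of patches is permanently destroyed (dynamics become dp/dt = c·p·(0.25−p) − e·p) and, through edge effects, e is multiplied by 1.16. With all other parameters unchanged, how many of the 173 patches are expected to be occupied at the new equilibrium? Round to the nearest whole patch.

5

Balance c(h−p*) = e gives e = 1.12×(0.59 − 0.40000) = 0.21280.
New p* = 0.25 − e/c = 0.25 − 0.24685/1.12000 = 0.02960.
Expected occupied = 173 × 0.02960 = 5.12 ≈ 5.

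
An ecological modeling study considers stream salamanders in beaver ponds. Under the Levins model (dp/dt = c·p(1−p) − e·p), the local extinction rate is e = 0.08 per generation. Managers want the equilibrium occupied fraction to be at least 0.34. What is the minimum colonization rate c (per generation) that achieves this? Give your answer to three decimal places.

0.121

p* = 1 − e/c ≥ 0.34 requires e/c ≤ 0.6600, i.e. c ≥ e/0.6600.
c_min = 0.08/0.6600 = 0.1212.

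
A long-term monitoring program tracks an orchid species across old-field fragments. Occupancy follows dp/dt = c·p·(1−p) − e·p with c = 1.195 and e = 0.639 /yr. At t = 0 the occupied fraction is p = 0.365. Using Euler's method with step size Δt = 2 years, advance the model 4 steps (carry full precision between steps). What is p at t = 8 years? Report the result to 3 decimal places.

Update rule: p ← p + [c·p·(1−p) − e·p]·Δt with Δt = 2.
t = 2: p = 0.36500 + (+0.08747) = 0.45247
t = 4: p = 0.45247 + (+0.01384) = 0.46631
t = 6: p = 0.46631 + (-0.00116) = 0.46515
t = 8: p = 0.46515 + (+0.00013) = 0.46529

0.465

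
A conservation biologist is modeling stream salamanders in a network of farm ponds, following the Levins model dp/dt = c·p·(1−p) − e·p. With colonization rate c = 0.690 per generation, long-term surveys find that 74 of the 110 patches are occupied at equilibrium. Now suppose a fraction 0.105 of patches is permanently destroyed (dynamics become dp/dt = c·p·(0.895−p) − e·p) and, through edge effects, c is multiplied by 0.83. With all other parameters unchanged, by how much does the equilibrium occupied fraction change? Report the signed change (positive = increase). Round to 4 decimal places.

-0.1720

Observed p* = 74/110 = 0.67273.
Balance c(1−p*) = e gives e = 0.690×(1 − 0.67273) = 0.22582.
New p* = 0.895 − e/c = 0.895 − 0.22582/0.57270 = 0.50069.
Δp* = 0.50069 − 0.67273 = -0.17204.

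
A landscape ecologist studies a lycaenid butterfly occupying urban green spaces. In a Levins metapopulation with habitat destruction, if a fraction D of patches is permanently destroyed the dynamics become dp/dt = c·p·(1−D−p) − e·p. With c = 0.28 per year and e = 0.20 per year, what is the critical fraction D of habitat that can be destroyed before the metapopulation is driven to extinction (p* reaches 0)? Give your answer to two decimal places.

0.29

The nontrivial equilibrium is p* = (1−D) − e/c; extinction occurs when this hits zero.
So D_crit = 1 − e/c = 1 − 0.20/0.28 = 1 − 0.7143 = 0.2857.
Note this equals the original equilibrium occupancy — the Levins extinction-debt result.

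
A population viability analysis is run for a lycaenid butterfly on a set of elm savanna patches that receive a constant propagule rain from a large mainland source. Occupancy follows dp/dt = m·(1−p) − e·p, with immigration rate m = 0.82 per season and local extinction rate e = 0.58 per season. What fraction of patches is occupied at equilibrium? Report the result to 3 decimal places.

At equilibrium the propagule rain into empty patches balances local extinction: m(1−p*) = e·p*.
p* = m/(m+e) = 0.82/(0.82+0.58) = 0.82/1.4000 = 0.5857.

0.586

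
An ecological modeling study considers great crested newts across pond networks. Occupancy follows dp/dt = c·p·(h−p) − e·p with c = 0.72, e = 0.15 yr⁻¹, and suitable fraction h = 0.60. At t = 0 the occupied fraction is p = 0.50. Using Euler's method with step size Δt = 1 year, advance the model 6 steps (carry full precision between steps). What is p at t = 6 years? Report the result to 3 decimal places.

Update rule: p ← p + [c·p·(h−p) − e·p]·Δt with Δt = 1.
p: 0.50000 → 0.46100  (Δp = -0.03900)
p: 0.46100 → 0.43799  (Δp = -0.02301)
p: 0.43799 → 0.42338  (Δp = -0.01461)
p: 0.42338 → 0.41371  (Δp = -0.00967)
p: 0.41371 → 0.40715  (Δp = -0.00657)
p: 0.40715 → 0.40261  (Δp = -0.00454)

0.403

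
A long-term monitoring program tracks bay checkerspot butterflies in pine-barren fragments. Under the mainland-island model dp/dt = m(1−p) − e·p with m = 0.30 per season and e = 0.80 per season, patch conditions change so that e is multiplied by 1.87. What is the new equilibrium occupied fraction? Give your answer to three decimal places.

Before: p* = 0.30/(0.30+0.80) = 0.2727.
After: m = 0.3, e = 1.496; p* = 0.3/1.7960 = 0.1670.

0.167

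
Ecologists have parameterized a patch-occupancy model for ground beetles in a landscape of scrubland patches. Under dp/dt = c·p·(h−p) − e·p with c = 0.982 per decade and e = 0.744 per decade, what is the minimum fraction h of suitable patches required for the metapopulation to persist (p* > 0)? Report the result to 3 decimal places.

p* = h − e/c is positive only when h > e/c.
h_min = e/c = 0.744/0.982 = 0.7576.

0.758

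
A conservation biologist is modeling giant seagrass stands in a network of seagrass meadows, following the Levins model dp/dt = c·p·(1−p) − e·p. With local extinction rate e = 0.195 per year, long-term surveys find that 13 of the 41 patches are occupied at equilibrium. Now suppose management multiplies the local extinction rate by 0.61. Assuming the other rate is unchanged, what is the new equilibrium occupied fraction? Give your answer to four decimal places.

Observed p* = 13/41 = 0.31707.
Balance c(1−p*) = e gives c = e/(1 − 0.31707) = 0.195/0.68293 = 0.28553.
New p* = 1 − e/c = 1 − 0.11895/0.28553 = 0.58341.

0.5834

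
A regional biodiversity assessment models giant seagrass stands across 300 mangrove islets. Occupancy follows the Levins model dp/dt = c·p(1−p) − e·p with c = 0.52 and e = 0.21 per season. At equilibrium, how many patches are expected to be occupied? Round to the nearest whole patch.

179

p* = 1 − e/c = 1 − 0.21/0.52 = 0.5962.
Expected occupied patches = N × p* = 300 × 0.5962 = 178.85 ≈ 179.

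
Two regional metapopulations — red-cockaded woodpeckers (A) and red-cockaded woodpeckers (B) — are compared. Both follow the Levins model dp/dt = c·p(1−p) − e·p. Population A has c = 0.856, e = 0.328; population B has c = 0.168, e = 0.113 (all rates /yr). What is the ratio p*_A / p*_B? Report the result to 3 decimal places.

A: p*_A = 1 − 0.328/0.856 = 0.6168.
B: p*_B = 1 − 0.113/0.168 = 0.3274.
p*_A / p*_B = 0.6168/0.3274 = 1.8841.

1.884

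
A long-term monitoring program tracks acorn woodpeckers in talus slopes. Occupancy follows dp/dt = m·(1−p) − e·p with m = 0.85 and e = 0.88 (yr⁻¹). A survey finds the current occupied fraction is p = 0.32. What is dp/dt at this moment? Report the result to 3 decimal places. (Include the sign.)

Colonization term: m·(1−p) = 0.85×0.6800 = 0.57800.
Extinction term: e·p = 0.28160.
dp/dt = 0.57800 − 0.28160 = 0.29640.

0.296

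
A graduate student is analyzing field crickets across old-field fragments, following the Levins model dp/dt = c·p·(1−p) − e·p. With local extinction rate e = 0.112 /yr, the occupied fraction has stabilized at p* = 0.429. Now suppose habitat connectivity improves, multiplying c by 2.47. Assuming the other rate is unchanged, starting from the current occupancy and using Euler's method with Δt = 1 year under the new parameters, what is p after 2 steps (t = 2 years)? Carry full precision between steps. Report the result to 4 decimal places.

0.5648

Balance c(1−p*) = e gives c = e/(1 − 0.42900) = 0.112/0.57100 = 0.19615.
Starting from p₀ = 0.42900; update p ← p + (dp/dt)·Δt with the new parameters.
p: 0.42900 → 0.49963  (Δp = +0.07063)
p: 0.49963 → 0.56479  (Δp = +0.06516)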